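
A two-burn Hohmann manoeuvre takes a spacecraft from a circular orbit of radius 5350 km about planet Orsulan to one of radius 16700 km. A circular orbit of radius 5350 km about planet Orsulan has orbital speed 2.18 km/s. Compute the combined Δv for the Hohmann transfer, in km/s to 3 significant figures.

Δv = 0.877 km/s

From the circular-orbit relation v² = μ/r at r = 5350 km: μ = v²r = (2.18)² × 5350 = 25425.3 km³/s².
Semi-major axis of the transfer orbit: a_t = (5350 + 16700)/2 = 11025 km.
At r₁ the circular-orbit speed is v₁ = √(μ/r₁) = 2.180 km/s.
Transfer-orbit speed at r₁ (vis-viva equation): v_p = √[μ(2/r₁ − 1/a_t)] = 2.683 km/s.
First burn Δv₁ = |v_p − v₁| = 0.5030 km/s.
At r₂, v₂ = √(μ/r₂) = 1.2339 km/s.
Transfer-orbit speed at r₂: v_a = √[μ(2/r₂ − 1/a_t)] = 0.85953 km/s.
Second burn Δv₂ = |v₂ − v_a| = 0.3744 km/s.
Total Δv = Δv₁ + Δv₂ = 0.8774 km/s.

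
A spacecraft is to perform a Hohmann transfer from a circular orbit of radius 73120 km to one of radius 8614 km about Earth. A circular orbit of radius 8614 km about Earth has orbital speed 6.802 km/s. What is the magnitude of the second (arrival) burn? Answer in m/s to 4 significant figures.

From the circular-orbit relation v² = μ/r at r = 8614 km: μ = v²r = (6.802)² × 8614 = 3.98546×10^5 km³/s².
The Hohmann ellipse has a_t = (r₁ + r₂)/2 = 40867 km.
Circular speed at r = 8614 km: v_c = √(μ/r) = 6.802 km/s.
Vis-viva on the transfer ellipse at r = 8614 km gives v_t = √[μ(2/r − 1/a_t)] = 9.098 km/s.
Δv₂ = |v_t − v_c| = |9.098 − 6.802| = 2.296 km/s.

Δv₂ = 2296 m/s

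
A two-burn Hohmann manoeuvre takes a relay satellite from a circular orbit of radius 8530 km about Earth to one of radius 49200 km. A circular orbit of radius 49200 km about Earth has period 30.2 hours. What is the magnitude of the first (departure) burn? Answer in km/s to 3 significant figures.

From Kepler's third law T² = 4π²r³/μ at r = 49200 km, T = 30.2 hours = 30.2 × 3600 s = 1.0872×10^5 s: μ = 4π²r³/T² = 3.97774×10^5 km³/s².
Semi-major axis of the transfer orbit: a_t = (8530 + 49200)/2 = 28865 km.
Circular speed at r = 8530 km: v_c = √(μ/r) = 6.8288 km/s.
Vis-viva on the transfer ellipse at r = 8530 km gives v_t = √[μ(2/r − 1/a_t)] = 8.9154 km/s.
Δv₁ = |v_t − v_c| = |8.9154 − 6.8288| = 2.087 km/s.

Δv₁ = 2.09 km/s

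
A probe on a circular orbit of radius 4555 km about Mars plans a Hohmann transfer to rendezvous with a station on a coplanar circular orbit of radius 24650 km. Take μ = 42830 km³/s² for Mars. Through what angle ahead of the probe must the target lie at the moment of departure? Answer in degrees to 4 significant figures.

The Hohmann ellipse has a_t = (r₁ + r₂)/2 = 14602.5 km.
Transfer time t = π√(a_t³/μ) = 26787 s.
The target's mean motion on its circular orbit is ω₂ = √(μ/r₂³) = 5.3475×10^-5 rad/s.
Angle swept by the target during transfer: ω₂·t = 1.4324 rad = 82.07°.
The probe traverses 180° on the transfer ellipse, so the target must lead by 180° − 82.07° = 97.93°.

φ = 97.93°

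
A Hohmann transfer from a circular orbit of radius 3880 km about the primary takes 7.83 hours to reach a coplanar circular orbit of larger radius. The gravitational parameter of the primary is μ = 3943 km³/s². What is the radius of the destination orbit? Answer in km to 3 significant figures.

Transfer time t = 7.83 hours = 28188 s, and t = π√(a_t³/μ).
So a_t = (μ t²/π²)^(1/3) = (3943 × (28188)² / π²)^(1/3) = 6821.6 km.
Since a_t = (r₁ + r₂)/2, r₂ = 2a_t − r₁ = 2×6821.6 − 3880 = 9763.2 km.

r₂ = 9760 km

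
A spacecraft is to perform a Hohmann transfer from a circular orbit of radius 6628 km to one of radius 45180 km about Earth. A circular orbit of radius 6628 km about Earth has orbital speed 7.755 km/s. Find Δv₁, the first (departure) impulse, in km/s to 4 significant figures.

From the circular-orbit relation v² = μ/r at r = 6628 km: μ = v²r = (7.755)² × 6628 = 3.98608×10^5 km³/s².
Transfer-ellipse semi-major axis a_t = (r₁ + r₂)/2 = (6628 + 45180)/2 = 25904 km.
On the circular orbit at r = 6628 km, v_c = √(μ/r) = 7.7550 km/s.
Transfer-orbit speed at the same r (vis-viva, a = a_t): v_t = √[μ(2/r − 1/a_t)] = 10.242 km/s.
Δv₁ = |v_t − v_c| = |10.242 − 7.7550| = 2.487 km/s.

Δv₁ = 2.487 km/s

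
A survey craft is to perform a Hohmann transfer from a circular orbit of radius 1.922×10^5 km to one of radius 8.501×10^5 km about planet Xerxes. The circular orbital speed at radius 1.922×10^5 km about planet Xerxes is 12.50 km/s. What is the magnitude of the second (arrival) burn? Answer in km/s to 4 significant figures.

From the circular-orbit relation v² = μ/r at r = 1.922×10^5 km: μ = v²r = (12.50)² × 1.922×10^5 = 3.00312×10^7 km³/s².
The Hohmann ellipse has a_t = (r₁ + r₂)/2 = 5.2115×10^5 km.
Circular speed at r = 8.501×10^5 km: v_c = √(μ/r) = 5.9436 km/s.
Transfer-orbit speed at the same r (vis-viva, a = a_t): v_t = √[μ(2/r − 1/a_t)] = 3.6095 km/s.
Δv₂ = |v_t − v_c| = |3.6095 − 5.9436| = 2.334 km/s.

Δv₂ = 2.334 km/s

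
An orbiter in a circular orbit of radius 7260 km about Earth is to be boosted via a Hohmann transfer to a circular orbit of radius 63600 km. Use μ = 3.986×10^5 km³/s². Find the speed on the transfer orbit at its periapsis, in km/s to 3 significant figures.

v = 9.93 km/s

Transfer-ellipse semi-major axis a_t = (r₁ + r₂)/2 = (7260 + 63600)/2 = 35430 km.
At periapsis, r = 7260 km.
Applying v² = μ(2/r − 1/a_t): v = 9.928 km/s.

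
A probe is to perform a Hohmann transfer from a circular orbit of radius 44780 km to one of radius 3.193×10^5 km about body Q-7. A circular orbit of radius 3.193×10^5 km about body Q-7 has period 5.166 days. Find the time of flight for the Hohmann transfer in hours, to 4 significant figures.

t = 26.69 hours

From Kepler's third law T² = 4π²r³/μ at r = 3.193×10^5 km, T = 5.166 days = 5.166 × 86400 s = 4.463424×10^5 s: μ = 4π²r³/T² = 6.45090×10^6 km³/s².
Transfer-ellipse semi-major axis a_t = (r₁ + r₂)/2 = (44780 + 3.193×10^5)/2 = 1.8204×10^5 km.
By Kepler's third law the transfer-orbit period is T = 2π√(a_t³/μ), so t = T/2 = 96070 s.
Converting: 96070 s ÷ 3600 s/hour = 26.69 hours.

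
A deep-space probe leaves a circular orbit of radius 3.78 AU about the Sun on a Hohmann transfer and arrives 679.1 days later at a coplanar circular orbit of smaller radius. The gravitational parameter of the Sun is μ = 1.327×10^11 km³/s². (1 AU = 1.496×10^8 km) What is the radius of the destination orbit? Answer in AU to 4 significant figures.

In km: r₁ = 3.78 × 1.496×10^8 = 5.65488×10^8 km.
Transfer time t = 679.1 days = 5.867424×10^7 s, and t = π√(a_t³/μ).
So a_t = (μ t²/π²)^(1/3) = (1.327×10^11 × (5.867424×10^7)² / π²)^(1/3) = 3.5905×10^8 km.
Since a_t = (r₁ + r₂)/2, r₂ = 2a_t − r₁ = 2×3.5905×10^8 − 5.65488×10^8 = 1.52612×10^8 km.
In AU: r₂ = 1.52612×10^8 / 1.496×10^8 = 1.020 AU.

r₂ = 1.020 AU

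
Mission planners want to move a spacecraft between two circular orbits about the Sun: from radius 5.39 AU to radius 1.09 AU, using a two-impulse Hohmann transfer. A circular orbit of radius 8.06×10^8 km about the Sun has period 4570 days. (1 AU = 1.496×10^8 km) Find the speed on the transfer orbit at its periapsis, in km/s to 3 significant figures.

From Kepler's third law T² = 4π²r³/μ at r = 8.06×10^8 km, T = 4570 days = 4570 × 86400 s = 3.94848×10^8 s: μ = 4π²r³/T² = 1.32588×10^11 km³/s².
In km: r₁ = 5.39 × 1.496×10^8 = 8.06344×10^8 km; r₂ = 1.09 × 1.496×10^8 = 1.63064×10^8 km.
Semi-major axis of the transfer orbit: a_t = (8.06344×10^8 + 1.63064×10^8)/2 = 4.84704×10^8 km.
At periapsis, r = 1.63064×10^8 km.
From the vis-viva equation, v = √[μ(2/r − 1/a_t)] = 36.78 km/s.

v = 36.8 km/s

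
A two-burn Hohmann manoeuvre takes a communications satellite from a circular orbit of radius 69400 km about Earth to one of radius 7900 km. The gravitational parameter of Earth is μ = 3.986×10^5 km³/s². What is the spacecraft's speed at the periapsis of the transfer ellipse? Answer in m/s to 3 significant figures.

v = 9520 m/s

The Hohmann ellipse has a_t = (r₁ + r₂)/2 = 38650 km.
At periapsis, r = 7900 km.
From the vis-viva equation, v = √[μ(2/r − 1/a_t)] = 9.518 km/s.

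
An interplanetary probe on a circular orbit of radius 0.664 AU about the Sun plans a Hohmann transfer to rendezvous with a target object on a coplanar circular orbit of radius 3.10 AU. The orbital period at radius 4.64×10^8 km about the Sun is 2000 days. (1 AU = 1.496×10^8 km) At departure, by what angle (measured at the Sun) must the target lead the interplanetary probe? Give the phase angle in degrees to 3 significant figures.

From Kepler's third law T² = 4π²r³/μ at r = 4.64×10^8 km, T = 2000 days = 2000 × 86400 s = 1.728×10^8 s: μ = 4π²r³/T² = 1.32077×10^11 km³/s².
In km: r₁ = 0.664 × 1.496×10^8 = 9.93344×10^7 km; r₂ = 3.10 × 1.496×10^8 = 4.6376×10^8 km.
Semi-major axis of the transfer orbit: a_t = (9.93344×10^7 + 4.6376×10^8)/2 = 2.815472×10^8 km.
The half-period of the transfer ellipse is t = π√(a_t³/μ) = 4.08379×10^7 s.
The target's mean motion on its circular orbit is ω₂ = √(μ/r₂³) = 3.63893×10^-8 rad/s.
Angle swept by the target during transfer: ω₂·t = 1.48606 rad = 85.145°.
Arrival is 180° from departure on the ellipse, so φ = 180° − 85.145° = 94.9°.

φ = 94.9°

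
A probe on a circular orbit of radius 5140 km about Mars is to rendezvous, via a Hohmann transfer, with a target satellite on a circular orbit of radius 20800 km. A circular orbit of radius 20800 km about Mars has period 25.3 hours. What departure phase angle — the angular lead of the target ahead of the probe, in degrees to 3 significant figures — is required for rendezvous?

φ = 91.4°

From Kepler's third law T² = 4π²r³/μ at r = 20800 km, T = 25.3 hours = 25.3 × 3600 s = 91080 s: μ = 4π²r³/T² = 42825.6 km³/s².
The Hohmann ellipse has a_t = (r₁ + r₂)/2 = 12970 km.
Transfer time t = π√(a_t³/μ) = 22424 s.
Target angular speed ω₂ = √(μ/r₂³) = 6.8985×10^-5 rad/s.
Angle swept by the target during transfer: ω₂·t = 1.5469 rad = 88.63°.
The probe traverses 180° on the transfer ellipse, so the target must lead by 180° − 88.63° = 91.4°.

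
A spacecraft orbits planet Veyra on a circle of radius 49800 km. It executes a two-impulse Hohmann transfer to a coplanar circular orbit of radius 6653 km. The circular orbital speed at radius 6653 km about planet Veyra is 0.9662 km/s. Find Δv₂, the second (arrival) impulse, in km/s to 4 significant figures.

Δv₂ = 0.3172 km/s

From the circular-orbit relation v² = μ/r at r = 6653 km: μ = v²r = (0.9662)² × 6653 = 6210.86 km³/s².
Semi-major axis of the transfer orbit: a_t = (49800 + 6653)/2 = 28226.5 km.
On the circular orbit at r = 6653 km, v_c = √(μ/r) = 0.96620 km/s.
Vis-viva on the transfer ellipse at r = 6653 km gives v_t = √[μ(2/r − 1/a_t)] = 1.2834 km/s.
Δv₂ = |v_t − v_c| = |1.2834 − 0.96620| = 0.3172 km/s.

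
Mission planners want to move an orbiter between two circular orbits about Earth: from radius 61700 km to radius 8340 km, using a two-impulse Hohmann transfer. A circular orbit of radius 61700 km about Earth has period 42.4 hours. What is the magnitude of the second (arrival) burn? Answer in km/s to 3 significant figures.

From Kepler's third law T² = 4π²r³/μ at r = 61700 km, T = 42.4 hours = 42.4 × 3600 s = 1.5264×10^5 s: μ = 4π²r³/T² = 3.97996×10^5 km³/s².
Semi-major axis of the transfer orbit: a_t = (61700 + 8340)/2 = 35020 km.
Circular speed at r = 8340 km: v_c = √(μ/r) = 6.908 km/s.
Transfer-orbit speed at the same r (vis-viva, a = a_t): v_t = √[μ(2/r − 1/a_t)] = 9.169 km/s.
Δv₂ = |v_t − v_c| = |9.169 − 6.908| = 2.261 km/s.

Δv₂ = 2.26 km/s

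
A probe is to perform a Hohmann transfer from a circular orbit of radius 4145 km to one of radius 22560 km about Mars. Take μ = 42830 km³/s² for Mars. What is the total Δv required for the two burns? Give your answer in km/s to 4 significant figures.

Δv = 1.574 km/s

Transfer-ellipse semi-major axis a_t = (r₁ + r₂)/2 = (4145 + 22560)/2 = 13352.5 km.
Circular speed at r₁: v₁ = √(μ/r₁) = √(42830/4145) = 3.2145 km/s.
On the transfer ellipse at r₁, v² = μ(2/r − 1/a) gives v_p = √[μ(2/r₁ − 1/a_t)] = 4.1783 km/s.
First burn Δv₁ = |v_p − v₁| = 0.9638 km/s.
At r₂, v₂ = √(μ/r₂) = 1.3779 km/s.
Transfer-orbit speed at r₂: v_a = √[μ(2/r₂ − 1/a_t)] = 0.76769 km/s.
Second burn Δv₂ = |v₂ − v_a| = 0.6102 km/s.
Total Δv = Δv₁ + Δv₂ = 1.574 km/s.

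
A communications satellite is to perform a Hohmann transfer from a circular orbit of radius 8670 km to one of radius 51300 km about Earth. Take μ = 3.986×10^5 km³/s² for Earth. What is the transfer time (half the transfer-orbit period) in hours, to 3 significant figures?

The Hohmann ellipse has a_t = (r₁ + r₂)/2 = 29985 km.
Half the transfer-orbit period gives t = π√(a_t³/μ) = 25840 s.
Converting: 25840 s ÷ 3600 s/hour = 7.18 hours.

t = 7.18 hours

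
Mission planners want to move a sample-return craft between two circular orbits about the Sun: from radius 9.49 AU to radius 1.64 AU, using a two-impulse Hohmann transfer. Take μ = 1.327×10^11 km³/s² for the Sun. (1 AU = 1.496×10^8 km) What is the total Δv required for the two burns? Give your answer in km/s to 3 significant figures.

Δv = 11.5 km/s

In km: r₁ = 9.49 × 1.496×10^8 = 1.419704×10^9 km; r₂ = 1.64 × 1.496×10^8 = 2.45344×10^8 km.
Transfer-ellipse semi-major axis a_t = (r₁ + r₂)/2 = (1.419704×10^9 + 2.45344×10^8)/2 = 8.32524×10^8 km.
At r₁ the circular-orbit speed is v₁ = √(μ/r₁) = 9.668 km/s.
Transfer-orbit speed at r₁ (vis-viva equation): v_a = √[μ(2/r₁ − 1/a_t)] = 5.248 km/s.
First burn Δv₁ = |v_a − v₁| = 4.420 km/s.
At r₂, v₂ = √(μ/r₂) = 23.25668 km/s.
Transfer-orbit speed at r₂: v_p = √[μ(2/r₂ − 1/a_t)] = 30.37024 km/s.
Second burn Δv₂ = |v₂ − v_p| = 7.114 km/s.
Δv = Δv₁ + Δv₂ = 4.420 + 7.114 = 11.53 km/s.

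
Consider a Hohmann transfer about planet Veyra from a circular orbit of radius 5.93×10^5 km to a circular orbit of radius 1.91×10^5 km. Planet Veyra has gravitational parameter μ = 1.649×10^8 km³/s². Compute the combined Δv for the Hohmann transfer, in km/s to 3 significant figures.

Δv = 11.8 km/s

Transfer-ellipse semi-major axis a_t = (r₁ + r₂)/2 = (5.930×10^5 + 1.910×10^5)/2 = 3.920×10^5 km.
At r₁ the circular-orbit speed is v₁ = √(μ/r₁) = 16.676 km/s.
Transfer-orbit speed at r₁ (vis-viva equation): v_a = √[μ(2/r₁ − 1/a_t)] = 11.640 km/s.
First burn Δv₁ = |v_a − v₁| = 5.036 km/s.
At r₂, v₂ = √(μ/r₂) = 29.383 km/s.
Transfer-orbit speed at r₂: v_p = √[μ(2/r₂ − 1/a_t)] = 36.139 km/s.
Second burn Δv₂ = |v₂ − v_p| = 6.756 km/s.
Total Δv = Δv₁ + Δv₂ = 11.79 km/s.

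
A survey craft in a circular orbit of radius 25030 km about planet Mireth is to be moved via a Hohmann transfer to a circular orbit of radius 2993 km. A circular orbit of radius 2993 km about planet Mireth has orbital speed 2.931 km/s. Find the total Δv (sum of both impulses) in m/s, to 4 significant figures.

Δv = 1532 m/s

From the circular-orbit relation v² = μ/r at r = 2993 km: μ = v²r = (2.931)² × 2993 = 25712.1 km³/s².
The Hohmann ellipse has a_t = (r₁ + r₂)/2 = 14011.5 km.
At r₁ the circular-orbit speed is v₁ = √(μ/r₁) = 1.0135 km/s.
On the transfer ellipse at r₁, vis-viva equation gives v_a = √[μ(2/r₁ − 1/a_t)] = 0.46844 km/s.
First burn Δv₁ = |v_a − v₁| = 0.5451 km/s.
At r₂, v₂ = √(μ/r₂) = 2.9310 km/s.
Transfer-orbit speed at r₂: v_p = √[μ(2/r₂ − 1/a_t)] = 3.9175 km/s.
Second burn Δv₂ = |v₂ − v_p| = 0.9865 km/s.
Δv = Δv₁ + Δv₂ = 0.5451 + 0.9865 = 1.532 km/s.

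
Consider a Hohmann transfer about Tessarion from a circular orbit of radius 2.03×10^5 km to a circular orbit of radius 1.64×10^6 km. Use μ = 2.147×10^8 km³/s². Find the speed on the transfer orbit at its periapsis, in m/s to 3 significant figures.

The Hohmann ellipse has a_t = (r₁ + r₂)/2 = 9.215×10^5 km.
The periapsis of the transfer ellipse is at r = 2.030×10^5 km.
From the vis-viva equation, v = √[μ(2/r − 1/a_t)] = 43.39 km/s.

v = 43400 m/s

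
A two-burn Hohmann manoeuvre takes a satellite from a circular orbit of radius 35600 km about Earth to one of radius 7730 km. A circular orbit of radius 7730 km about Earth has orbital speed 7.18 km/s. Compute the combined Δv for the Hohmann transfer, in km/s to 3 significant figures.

From the circular-orbit relation v² = μ/r at r = 7730 km: μ = v²r = (7.18)² × 7730 = 3.98500×10^5 km³/s².
Semi-major axis of the transfer orbit: a_t = (35600 + 7730)/2 = 21665 km.
Circular speed at r₁: v₁ = √(μ/r₁) = √(3.98500×10^5/35600) = 3.3457 km/s.
Transfer-orbit speed at r₁ (v² = μ(2/r − 1/a)): v_a = √[μ(2/r₁ − 1/a_t)] = 1.9985 km/s.
First burn Δv₁ = |v_a − v₁| = 1.347 km/s.
At r₂, v₂ = √(μ/r₂) = 7.180 km/s.
Transfer-orbit speed at r₂: v_p = √[μ(2/r₂ − 1/a_t)] = 9.204 km/s.
Second burn Δv₂ = |v₂ − v_p| = 2.024 km/s.
Total Δv = Δv₁ + Δv₂ = 3.371 km/s.

Δv = 3.37 km/s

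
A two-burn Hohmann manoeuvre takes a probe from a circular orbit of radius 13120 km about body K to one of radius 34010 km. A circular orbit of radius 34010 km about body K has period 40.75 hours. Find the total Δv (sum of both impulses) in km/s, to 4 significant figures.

Δv = 0.8420 km/s

From Kepler's third law T² = 4π²r³/μ at r = 34010 km, T = 40.75 hours = 40.75 × 3600 s = 1.467×10^5 s: μ = 4π²r³/T² = 72163.8 km³/s².
Transfer-ellipse semi-major axis a_t = (r₁ + r₂)/2 = (13120 + 34010)/2 = 23565 km.
Circular speed at r₁: v₁ = √(μ/r₁) = √(72163.8/13120) = 2.3453 km/s.
Transfer-orbit speed at r₁ (v² = μ(2/r − 1/a)): v_p = √[μ(2/r₁ − 1/a_t)] = 2.8175 km/s.
First burn Δv₁ = |v_p − v₁| = 0.4722 km/s.
Circular speed at r₂: v₂ = √(μ/r₂) = 1.4567 km/s.
Transfer-orbit speed at r₂: v_a = √[μ(2/r₂ − 1/a_t)] = 1.0869 km/s.
Second burn Δv₂ = |v₂ − v_a| = 0.3698 km/s.
Total Δv = Δv₁ + Δv₂ = 0.8420 km/s.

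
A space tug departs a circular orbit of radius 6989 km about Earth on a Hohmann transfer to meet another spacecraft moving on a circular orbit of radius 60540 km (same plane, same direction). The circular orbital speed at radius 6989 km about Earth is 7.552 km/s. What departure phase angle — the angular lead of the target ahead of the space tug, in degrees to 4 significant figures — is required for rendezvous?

φ = 105.0°

From the circular-orbit relation v² = μ/r at r = 6989 km: μ = v²r = (7.552)² × 6989 = 3.98602×10^5 km³/s².
Transfer-ellipse semi-major axis a_t = (r₁ + r₂)/2 = (6989 + 60540)/2 = 33764.5 km.
Transfer time t = π√(a_t³/μ) = 30872 s.
The target's mean motion on its circular orbit is ω₂ = √(μ/r₂³) = 4.2384×10^-5 rad/s.
Angle swept by the target during transfer: ω₂·t = 1.3085 rad = 74.97°.
The space tug traverses 180° on the transfer ellipse, so the target must lead by 180° − 74.97° = 105.0°.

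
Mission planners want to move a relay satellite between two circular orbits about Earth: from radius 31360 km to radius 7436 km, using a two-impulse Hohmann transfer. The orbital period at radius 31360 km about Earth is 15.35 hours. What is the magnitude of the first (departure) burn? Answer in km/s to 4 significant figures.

From Kepler's third law T² = 4π²r³/μ at r = 31360 km, T = 15.35 hours = 15.35 × 3600 s = 55260 s: μ = 4π²r³/T² = 3.98718×10^5 km³/s².
Semi-major axis of the transfer orbit: a_t = (31360 + 7436)/2 = 19398 km.
Circular speed at r = 31360 km: v_c = √(μ/r) = 3.566 km/s.
Transfer-orbit speed at the same r (vis-viva, a = a_t): v_t = √[μ(2/r − 1/a_t)] = 2.208 km/s.
Δv₁ = |v_t − v_c| = |2.208 − 3.566| = 1.358 km/s.

Δv₁ = 1.358 km/s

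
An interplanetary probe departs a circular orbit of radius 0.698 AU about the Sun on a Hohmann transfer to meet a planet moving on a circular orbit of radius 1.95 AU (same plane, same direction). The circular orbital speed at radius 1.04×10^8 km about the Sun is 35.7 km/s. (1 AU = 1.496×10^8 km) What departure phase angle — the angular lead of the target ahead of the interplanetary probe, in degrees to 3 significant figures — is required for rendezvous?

φ = 79.3°

From the circular-orbit relation v² = μ/r at r = 1.04×10^8 km: μ = v²r = (35.7)² × 1.04×10^8 = 1.32547×10^11 km³/s².
In km: r₁ = 0.698 × 1.496×10^8 = 1.044208×10^8 km; r₂ = 1.95 × 1.496×10^8 = 2.9172×10^8 km.
Transfer-ellipse semi-major axis a_t = (r₁ + r₂)/2 = (1.044208×10^8 + 2.9172×10^8)/2 = 1.980704×10^8 km.
The half-period of the transfer ellipse is t = π√(a_t³/μ) = 2.4054×10^7 s.
Target angular speed ω₂ = √(μ/r₂³) = 7.3069×10^-8 rad/s.
Angle swept by the target during transfer: ω₂·t = 1.758 rad = 100.7°.
The interplanetary probe traverses 180° on the transfer ellipse, so the target must lead by 180° − 100.7° = 79.3°.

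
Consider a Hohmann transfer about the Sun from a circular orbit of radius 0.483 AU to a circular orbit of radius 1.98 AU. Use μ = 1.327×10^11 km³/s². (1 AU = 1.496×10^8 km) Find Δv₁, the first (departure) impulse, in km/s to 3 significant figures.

In km: r₁ = 0.483 × 1.496×10^8 = 7.22568×10^7 km; r₂ = 1.98 × 1.496×10^8 = 2.96208×10^8 km.
Transfer-ellipse semi-major axis a_t = (r₁ + r₂)/2 = (7.22568×10^7 + 2.96208×10^8)/2 = 1.842324×10^8 km.
Circular speed at r = 7.22568×10^7 km: v_c = √(μ/r) = 42.8545 km/s.
Transfer-orbit speed at the same r (vis-viva, a = a_t): v_t = √[μ(2/r − 1/a_t)] = 54.3390 km/s.
Δv₁ = |v_t − v_c| = |54.3390 − 42.8545| = 11.48 km/s.

Δv₁ = 11.5 km/s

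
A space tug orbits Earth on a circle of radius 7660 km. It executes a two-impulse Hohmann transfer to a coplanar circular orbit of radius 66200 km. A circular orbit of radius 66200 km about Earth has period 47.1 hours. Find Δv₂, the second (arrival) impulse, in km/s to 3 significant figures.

Δv₂ = 1.34 km/s

From Kepler's third law T² = 4π²r³/μ at r = 66200 km, T = 47.1 hours = 47.1 × 3600 s = 1.6956×10^5 s: μ = 4π²r³/T² = 3.98370×10^5 km³/s².
Semi-major axis of the transfer orbit: a_t = (7660 + 66200)/2 = 36930 km.
On the circular orbit at r = 66200 km, v_c = √(μ/r) = 2.453 km/s.
Vis-viva on the transfer ellipse at r = 66200 km gives v_t = √[μ(2/r − 1/a_t)] = 1.117 km/s.
Δv₂ = |v_t − v_c| = |1.117 − 2.453| = 1.336 km/s.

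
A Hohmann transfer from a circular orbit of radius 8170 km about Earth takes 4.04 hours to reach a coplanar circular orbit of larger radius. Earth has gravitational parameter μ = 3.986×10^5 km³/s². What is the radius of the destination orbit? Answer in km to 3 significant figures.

Transfer time t = 4.04 hours = 14544 s, and t = π√(a_t³/μ).
So a_t = (μ t²/π²)^(1/3) = (3.986×10^5 × (14544)² / π²)^(1/3) = 20443 km.
Since a_t = (r₁ + r₂)/2, r₂ = 2a_t − r₁ = 2×20443 − 8170 = 32716 km.

r₂ = 32700 km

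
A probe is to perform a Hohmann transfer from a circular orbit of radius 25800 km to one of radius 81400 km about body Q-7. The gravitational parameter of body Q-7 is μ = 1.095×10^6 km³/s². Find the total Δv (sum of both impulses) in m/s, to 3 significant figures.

Δv = 2640 m/s

The Hohmann ellipse has a_t = (r₁ + r₂)/2 = 53600 km.
Circular speed at r₁: v₁ = √(μ/r₁) = √(1.095×10^6/25800) = 6.5147 km/s.
Transfer-orbit speed at r₁ (v² = μ(2/r − 1/a)): v_p = √[μ(2/r₁ − 1/a_t)] = 8.0284 km/s.
First burn Δv₁ = |v_p − v₁| = 1.514 km/s.
At r₂, v₂ = √(μ/r₂) = 3.668 km/s.
Transfer-orbit speed at r₂: v_a = √[μ(2/r₂ − 1/a_t)] = 2.545 km/s.
Second burn Δv₂ = |v₂ − v_a| = 1.123 km/s.
Total Δv = Δv₁ + Δv₂ = 2.637 km/s.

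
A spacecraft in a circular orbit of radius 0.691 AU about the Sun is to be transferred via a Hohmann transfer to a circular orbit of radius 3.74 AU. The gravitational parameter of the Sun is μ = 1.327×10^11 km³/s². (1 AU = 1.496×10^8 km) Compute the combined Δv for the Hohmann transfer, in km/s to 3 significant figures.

In km: r₁ = 0.691 × 1.496×10^8 = 1.033736×10^8 km; r₂ = 3.74 × 1.496×10^8 = 5.59504×10^8 km.
The Hohmann ellipse has a_t = (r₁ + r₂)/2 = 3.314388×10^8 km.
Circular speed at r₁: v₁ = √(μ/r₁) = √(1.327×10^11/1.033736×10^8) = 35.83 km/s.
On the transfer ellipse at r₁, vis-viva gives v_p = √[μ(2/r₁ − 1/a_t)] = 46.55 km/s.
First burn Δv₁ = |v_p − v₁| = 10.72 km/s.
Circular speed at r₂: v₂ = √(μ/r₂) = 15.4005 km/s.
Transfer-orbit speed at r₂: v_a = √[μ(2/r₂ − 1/a_t)] = 8.60076 km/s.
Second burn Δv₂ = |v₂ − v_a| = 6.800 km/s.
Δv = Δv₁ + Δv₂ = 10.72 + 6.800 = 17.52 km/s.

Δv = 17.5 km/s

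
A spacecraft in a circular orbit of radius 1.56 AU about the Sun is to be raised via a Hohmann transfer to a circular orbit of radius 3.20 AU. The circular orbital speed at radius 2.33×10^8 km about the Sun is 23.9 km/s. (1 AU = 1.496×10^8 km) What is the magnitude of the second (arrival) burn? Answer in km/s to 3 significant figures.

From the circular-orbit relation v² = μ/r at r = 2.33×10^8 km: μ = v²r = (23.9)² × 2.33×10^8 = 1.33092×10^11 km³/s².
In km: r₁ = 1.56 × 1.496×10^8 = 2.33376×10^8 km; r₂ = 3.20 × 1.496×10^8 = 4.7872×10^8 km.
Semi-major axis of the transfer orbit: a_t = (2.33376×10^8 + 4.7872×10^8)/2 = 3.56048×10^8 km.
Circular speed at r = 4.7872×10^8 km: v_c = √(μ/r) = 16.674 km/s.
Transfer-orbit speed at the same r (vis-viva, a = a_t): v_t = √[μ(2/r − 1/a_t)] = 13.499 km/s.
Δv₂ = |v_t − v_c| = |13.499 − 16.674| = 3.175 km/s.

Δv₂ = 3.17 km/s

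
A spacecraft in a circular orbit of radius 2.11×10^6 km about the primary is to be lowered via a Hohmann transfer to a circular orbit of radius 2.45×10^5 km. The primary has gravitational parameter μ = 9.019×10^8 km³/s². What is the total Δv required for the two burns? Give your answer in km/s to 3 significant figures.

Transfer-ellipse semi-major axis a_t = (r₁ + r₂)/2 = (2.110×10^6 + 2.450×10^5)/2 = 1.1775×10^6 km.
At r₁ the circular-orbit speed is v₁ = √(μ/r₁) = 20.67 km/s.
On the transfer ellipse at r₁, vis-viva equation gives v_a = √[μ(2/r₁ − 1/a_t)] = 9.431 km/s.
First burn Δv₁ = |v_a − v₁| = 11.24 km/s.
Circular speed at r₂: v₂ = √(μ/r₂) = 60.67 km/s.
Transfer-orbit speed at r₂: v_p = √[μ(2/r₂ − 1/a_t)] = 81.22 km/s.
Second burn Δv₂ = |v₂ − v_p| = 20.55 km/s.
Total Δv = Δv₁ + Δv₂ = 31.79 km/s.

Δv = 31.8 km/s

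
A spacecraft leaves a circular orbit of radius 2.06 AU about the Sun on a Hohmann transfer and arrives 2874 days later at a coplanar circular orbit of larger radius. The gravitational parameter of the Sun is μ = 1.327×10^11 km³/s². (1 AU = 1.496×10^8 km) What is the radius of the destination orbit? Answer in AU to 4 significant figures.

In km: r₁ = 2.06 × 1.496×10^8 = 3.08176×10^8 km.
Transfer time t = 2874 days = 2.483136×10^8 s, and t = π√(a_t³/μ).
So a_t = (μ t²/π²)^(1/3) = (1.327×10^11 × (2.483136×10^8)² / π²)^(1/3) = 9.3941×10^8 km.
Since a_t = (r₁ + r₂)/2, r₂ = 2a_t − r₁ = 2×9.3941×10^8 − 3.08176×10^8 = 1.570644×10^9 km.
In AU: r₂ = 1.570644×10^9 / 1.496×10^8 = 10.50 AU.

r₂ = 10.50 AU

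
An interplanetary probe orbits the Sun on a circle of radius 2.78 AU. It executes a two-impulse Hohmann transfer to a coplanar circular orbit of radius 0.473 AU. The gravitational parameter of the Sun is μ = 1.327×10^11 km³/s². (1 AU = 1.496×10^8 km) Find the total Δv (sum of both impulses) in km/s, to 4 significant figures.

Δv = 21.54 km/s

In km: r₁ = 2.78 × 1.496×10^8 = 4.15888×10^8 km; r₂ = 0.473 × 1.496×10^8 = 7.07608×10^7 km.
The Hohmann ellipse has a_t = (r₁ + r₂)/2 = 2.433244×10^8 km.
Circular speed at r₁: v₁ = √(μ/r₁) = √(1.327×10^11/4.15888×10^8) = 17.863 km/s.
Transfer-orbit speed at r₁ (vis-viva): v_a = √[μ(2/r₁ − 1/a_t)] = 9.6328 km/s.
First burn Δv₁ = |v_a − v₁| = 8.230 km/s.
At r₂, v₂ = √(μ/r₂) = 43.31 km/s.
Transfer-orbit speed at r₂: v_p = √[μ(2/r₂ − 1/a_t)] = 56.62 km/s.
Second burn Δv₂ = |v₂ − v_p| = 13.31 km/s.
Δv = Δv₁ + Δv₂ = 8.230 + 13.31 = 21.54 km/s.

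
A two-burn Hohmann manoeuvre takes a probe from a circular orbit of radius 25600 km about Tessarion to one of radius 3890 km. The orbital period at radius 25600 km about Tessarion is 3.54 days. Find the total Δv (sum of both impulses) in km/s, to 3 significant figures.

Δv = 0.684 km/s

From Kepler's third law T² = 4π²r³/μ at r = 25600 km, T = 3.54 days = 3.54 × 86400 s = 3.05856×10^5 s: μ = 4π²r³/T² = 7080.20 km³/s².
Transfer-ellipse semi-major axis a_t = (r₁ + r₂)/2 = (25600 + 3890)/2 = 14745 km.
At r₁ the circular-orbit speed is v₁ = √(μ/r₁) = 0.5259 km/s.
On the transfer ellipse at r₁, v² = μ(2/r − 1/a) gives v_a = √[μ(2/r₁ − 1/a_t)] = 0.2701 km/s.
First burn Δv₁ = |v_a − v₁| = 0.2558 km/s.
Circular speed at r₂: v₂ = √(μ/r₂) = 1.3491 km/s.
Transfer-orbit speed at r₂: v_p = √[μ(2/r₂ − 1/a_t)] = 1.7776 km/s.
Second burn Δv₂ = |v₂ − v_p| = 0.4285 km/s.
Total Δv = Δv₁ + Δv₂ = 0.6843 km/s.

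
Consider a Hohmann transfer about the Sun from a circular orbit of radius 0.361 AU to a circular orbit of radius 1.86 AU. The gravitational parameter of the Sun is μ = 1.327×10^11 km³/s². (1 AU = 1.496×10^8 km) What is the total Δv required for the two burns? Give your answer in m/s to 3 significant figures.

Δv = 24000 m/s

In km: r₁ = 0.361 × 1.496×10^8 = 5.40056×10^7 km; r₂ = 1.86 × 1.496×10^8 = 2.78256×10^8 km.
The Hohmann ellipse has a_t = (r₁ + r₂)/2 = 1.661308×10^8 km.
At r₁ the circular-orbit speed is v₁ = √(μ/r₁) = 49.57 km/s.
Transfer-orbit speed at r₁ (vis-viva equation): v_p = √[μ(2/r₁ − 1/a_t)] = 64.15 km/s.
First burn Δv₁ = |v_p − v₁| = 14.58 km/s.
At r₂, v₂ = √(μ/r₂) = 21.838 km/s.
Transfer-orbit speed at r₂: v_a = √[μ(2/r₂ − 1/a_t)] = 12.451 km/s.
Second burn Δv₂ = |v₂ − v_a| = 9.387 km/s.
Δv = Δv₁ + Δv₂ = 14.58 + 9.387 = 23.97 km/s.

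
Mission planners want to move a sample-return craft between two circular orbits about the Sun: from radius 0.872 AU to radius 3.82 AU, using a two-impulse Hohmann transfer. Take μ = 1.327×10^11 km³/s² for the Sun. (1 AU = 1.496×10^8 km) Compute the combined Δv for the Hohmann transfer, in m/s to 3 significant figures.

In km: r₁ = 0.872 × 1.496×10^8 = 1.304512×10^8 km; r₂ = 3.82 × 1.496×10^8 = 5.71472×10^8 km.
Transfer-ellipse semi-major axis a_t = (r₁ + r₂)/2 = (1.304512×10^8 + 5.71472×10^8)/2 = 3.509616×10^8 km.
At r₁ the circular-orbit speed is v₁ = √(μ/r₁) = 31.8942 km/s.
On the transfer ellipse at r₁, v² = μ(2/r − 1/a) gives v_p = √[μ(2/r₁ − 1/a_t)] = 40.6986 km/s.
First burn Δv₁ = |v_p − v₁| = 8.804 km/s.
Circular speed at r₂: v₂ = √(μ/r₂) = 15.238 km/s.
Transfer-orbit speed at r₂: v_a = √[μ(2/r₂ − 1/a_t)] = 9.2904 km/s.
Second burn Δv₂ = |v₂ − v_a| = 5.948 km/s.
Total Δv = Δv₁ + Δv₂ = 14.75 km/s.

Δv = 14800 m/s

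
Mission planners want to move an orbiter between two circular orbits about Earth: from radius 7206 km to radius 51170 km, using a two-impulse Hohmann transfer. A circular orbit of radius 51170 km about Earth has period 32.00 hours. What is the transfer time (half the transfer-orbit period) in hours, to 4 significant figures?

t = 6.893 hours

From Kepler's third law T² = 4π²r³/μ at r = 51170 km, T = 32.00 hours = 32.00 × 3600 s = 1.152×10^5 s: μ = 4π²r³/T² = 3.98567×10^5 km³/s².
Semi-major axis of the transfer orbit: a_t = (7206 + 51170)/2 = 29188 km.
Half the transfer-orbit period gives t = π√(a_t³/μ) = 24815 s.
Converting: 24815 s ÷ 3600 s/hour = 6.893 hours.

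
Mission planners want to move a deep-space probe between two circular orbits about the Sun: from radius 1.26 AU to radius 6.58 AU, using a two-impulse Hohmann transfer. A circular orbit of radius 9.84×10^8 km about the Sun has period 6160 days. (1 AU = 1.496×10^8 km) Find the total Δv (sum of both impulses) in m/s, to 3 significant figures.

From Kepler's third law T² = 4π²r³/μ at r = 9.84×10^8 km, T = 6160 days = 6160 × 86400 s = 5.32224×10^8 s: μ = 4π²r³/T² = 1.32787×10^11 km³/s².
In km: r₁ = 1.26 × 1.496×10^8 = 1.88496×10^8 km; r₂ = 6.58 × 1.496×10^8 = 9.84368×10^8 km.
Transfer-ellipse semi-major axis a_t = (r₁ + r₂)/2 = (1.88496×10^8 + 9.84368×10^8)/2 = 5.86432×10^8 km.
At r₁ the circular-orbit speed is v₁ = √(μ/r₁) = 26.5416 km/s.
Transfer-orbit speed at r₁ (v² = μ(2/r − 1/a)): v_p = √[μ(2/r₁ − 1/a_t)] = 34.3872 km/s.
First burn Δv₁ = |v_p − v₁| = 7.846 km/s.
Circular speed at r₂: v₂ = √(μ/r₂) = 11.6145 km/s.
Transfer-orbit speed at r₂: v_a = √[μ(2/r₂ − 1/a_t)] = 6.58478 km/s.
Second burn Δv₂ = |v₂ − v_a| = 5.030 km/s.
Total Δv = Δv₁ + Δv₂ = 12.88 km/s.

Δv = 12900 m/s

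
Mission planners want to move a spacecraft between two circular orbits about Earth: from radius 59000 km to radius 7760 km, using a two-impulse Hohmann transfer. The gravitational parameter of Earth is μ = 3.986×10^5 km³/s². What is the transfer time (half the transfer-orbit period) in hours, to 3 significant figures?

The Hohmann ellipse has a_t = (r₁ + r₂)/2 = 33380 km.
Transfer time t = π√(a_t³/μ) = π√((33380)³ / 3.986×10^5) = 30350 s.
Converting: 30350 s ÷ 3600 s/hour = 8.43 hours.

t = 8.43 hours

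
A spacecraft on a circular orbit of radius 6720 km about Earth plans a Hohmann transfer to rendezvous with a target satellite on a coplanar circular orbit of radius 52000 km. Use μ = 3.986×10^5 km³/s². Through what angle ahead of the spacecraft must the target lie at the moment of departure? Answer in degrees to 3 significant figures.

Semi-major axis of the transfer orbit: a_t = (6720 + 52000)/2 = 29360 km.
Transfer time t = π√(a_t³/μ) = 25033.1 s.
The target's mean motion on its circular orbit is ω₂ = √(μ/r₂³) = 5.32431×10^-5 rad/s.
Angle swept by the target during transfer: ω₂·t = 1.33284 rad = 76.37°.
Arrival is 180° from departure on the ellipse, so φ = 180° − 76.37° = 104°.

φ = 104°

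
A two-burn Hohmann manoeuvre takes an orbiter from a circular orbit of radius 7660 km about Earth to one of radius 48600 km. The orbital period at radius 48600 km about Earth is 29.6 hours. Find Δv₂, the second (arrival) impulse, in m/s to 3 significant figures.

From Kepler's third law T² = 4π²r³/μ at r = 48600 km, T = 29.6 hours = 29.6 × 3600 s = 1.0656×10^5 s: μ = 4π²r³/T² = 3.99099×10^5 km³/s².
Semi-major axis of the transfer orbit: a_t = (7660 + 48600)/2 = 28130 km.
Circular speed at r = 48600 km: v_c = √(μ/r) = 2.8656 km/s.
Vis-viva on the transfer ellipse at r = 48600 km gives v_t = √[μ(2/r − 1/a_t)] = 1.4954 km/s.
Δv₂ = |v_t − v_c| = |1.4954 − 2.8656| = 1.370 km/s.

Δv₂ = 1370 m/s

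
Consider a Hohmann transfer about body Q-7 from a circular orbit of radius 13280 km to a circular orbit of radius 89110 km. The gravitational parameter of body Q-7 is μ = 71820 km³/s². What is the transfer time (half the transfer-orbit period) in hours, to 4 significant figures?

t = 37.72 hours

The Hohmann ellipse has a_t = (r₁ + r₂)/2 = 51195 km.
By Kepler's third law the transfer-orbit period is T = 2π√(a_t³/μ), so t = T/2 = 1.358×10^5 s.
Converting: 1.358×10^5 s ÷ 3600 s/hour = 37.72 hours.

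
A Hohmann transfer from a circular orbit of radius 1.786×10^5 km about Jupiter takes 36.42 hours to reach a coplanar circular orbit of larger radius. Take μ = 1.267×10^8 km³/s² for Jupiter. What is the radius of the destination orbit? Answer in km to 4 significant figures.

r₂ = 1.030×10^6 km

Transfer time t = 36.42 hours = 1.31112×10^5 s, and t = π√(a_t³/μ).
So a_t = (μ t²/π²)^(1/3) = (1.267×10^8 × (1.31112×10^5)² / π²)^(1/3) = 6.0430×10^5 km.
Since a_t = (r₁ + r₂)/2, r₂ = 2a_t − r₁ = 2×6.0430×10^5 − 1.786×10^5 = 1.030×10^6 km.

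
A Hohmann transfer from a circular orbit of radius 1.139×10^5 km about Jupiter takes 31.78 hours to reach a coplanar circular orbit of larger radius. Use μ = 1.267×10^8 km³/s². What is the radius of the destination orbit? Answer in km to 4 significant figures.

Transfer time t = 31.78 hours = 1.14408×10^5 s, and t = π√(a_t³/μ).
So a_t = (μ t²/π²)^(1/3) = (1.267×10^8 × (1.14408×10^5)² / π²)^(1/3) = 5.5182×10^5 km.
Since a_t = (r₁ + r₂)/2, r₂ = 2a_t − r₁ = 2×5.5182×10^5 − 1.139×10^5 = 9.8974×10^5 km.

r₂ = 9.897×10^5 km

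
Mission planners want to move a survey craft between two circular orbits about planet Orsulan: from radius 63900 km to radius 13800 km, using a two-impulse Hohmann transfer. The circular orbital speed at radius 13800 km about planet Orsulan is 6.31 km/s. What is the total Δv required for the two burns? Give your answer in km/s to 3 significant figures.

From the circular-orbit relation v² = μ/r at r = 13800 km: μ = v²r = (6.31)² × 13800 = 5.49462×10^5 km³/s².
The Hohmann ellipse has a_t = (r₁ + r₂)/2 = 38850 km.
At r₁ the circular-orbit speed is v₁ = √(μ/r₁) = 2.9324 km/s.
On the transfer ellipse at r₁, vis-viva gives v_a = √[μ(2/r₁ − 1/a_t)] = 1.7477 km/s.
First burn Δv₁ = |v_a − v₁| = 1.1847 km/s.
Circular speed at r₂: v₂ = √(μ/r₂) = 6.3100 km/s.
Transfer-orbit speed at r₂: v_p = √[μ(2/r₂ − 1/a_t)] = 8.0925 km/s.
Second burn Δv₂ = |v₂ − v_p| = 1.7825 km/s.
Δv = Δv₁ + Δv₂ = 1.1847 + 1.7825 = 2.967 km/s.

Δv = 2.97 km/s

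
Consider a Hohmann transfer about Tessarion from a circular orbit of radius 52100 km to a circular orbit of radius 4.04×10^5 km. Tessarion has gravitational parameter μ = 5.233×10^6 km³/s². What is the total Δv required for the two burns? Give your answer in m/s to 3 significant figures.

The Hohmann ellipse has a_t = (r₁ + r₂)/2 = 2.2805×10^5 km.
Circular speed at r₁: v₁ = √(μ/r₁) = √(5.233×10^6/52100) = 10.022 km/s.
On the transfer ellipse at r₁, vis-viva gives v_p = √[μ(2/r₁ − 1/a_t)] = 13.339 km/s.
First burn Δv₁ = |v_p − v₁| = 3.317 km/s.
Circular speed at r₂: v₂ = √(μ/r₂) = 3.599 km/s.
Transfer-orbit speed at r₂: v_a = √[μ(2/r₂ − 1/a_t)] = 1.720 km/s.
Second burn Δv₂ = |v₂ − v_a| = 1.879 km/s.
Δv = Δv₁ + Δv₂ = 3.317 + 1.879 = 5.196 km/s.

Δv = 5200 m/s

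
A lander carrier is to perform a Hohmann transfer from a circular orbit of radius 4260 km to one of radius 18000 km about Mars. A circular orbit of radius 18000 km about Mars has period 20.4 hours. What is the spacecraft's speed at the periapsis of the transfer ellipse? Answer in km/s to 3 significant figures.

From Kepler's third law T² = 4π²r³/μ at r = 18000 km, T = 20.4 hours = 20.4 × 3600 s = 73440 s: μ = 4π²r³/T² = 42688.6 km³/s².
The Hohmann ellipse has a_t = (r₁ + r₂)/2 = 11130 km.
The periapsis of the transfer ellipse is at r = 4260 km.
From the vis-viva equation, v = √[μ(2/r − 1/a_t)] = 4.026 km/s.

v = 4.03 km/s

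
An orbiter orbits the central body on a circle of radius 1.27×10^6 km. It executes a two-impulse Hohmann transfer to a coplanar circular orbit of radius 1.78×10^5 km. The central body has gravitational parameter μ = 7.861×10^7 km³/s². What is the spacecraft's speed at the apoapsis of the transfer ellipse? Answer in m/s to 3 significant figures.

v = 3900 m/s

The Hohmann ellipse has a_t = (r₁ + r₂)/2 = 7.240×10^5 km.
The apoapsis of the transfer ellipse is at r = 1.270×10^6 km.
From the vis-viva equation, v = √[μ(2/r − 1/a_t)] = 3.901 km/s.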